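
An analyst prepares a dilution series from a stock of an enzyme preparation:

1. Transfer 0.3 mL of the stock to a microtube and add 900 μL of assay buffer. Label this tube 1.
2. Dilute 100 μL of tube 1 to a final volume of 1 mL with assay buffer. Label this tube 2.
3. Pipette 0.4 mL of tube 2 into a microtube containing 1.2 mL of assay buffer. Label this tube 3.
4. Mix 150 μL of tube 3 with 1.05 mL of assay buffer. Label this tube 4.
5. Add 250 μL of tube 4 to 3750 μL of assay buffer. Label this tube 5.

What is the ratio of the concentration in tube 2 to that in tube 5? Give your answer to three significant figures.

Step 1: 0.3 mL + 900 μL = 1.2 mL total → factor 1.2/0.3 = 4
Step 2: 100 μL brought to 1 mL → factor 1000/100 = 10
Step 3: 0.4 mL + 1.2 mL = 1.6 mL total → factor 1.6/0.4 = 4
Step 4: 150 μL + 1.05 mL = 1200 μL total → factor 1200/150 = 8
Step 5: 250 μL + 3750 μL = 4000 μL total → factor 4000/250 = 16
Dilution factor to tube 2 = 40; to tube 5 = 20480
[tube 2]/[tube 5] = (factor to tube 5)/(factor to tube 2) = 20480/40 = 512

512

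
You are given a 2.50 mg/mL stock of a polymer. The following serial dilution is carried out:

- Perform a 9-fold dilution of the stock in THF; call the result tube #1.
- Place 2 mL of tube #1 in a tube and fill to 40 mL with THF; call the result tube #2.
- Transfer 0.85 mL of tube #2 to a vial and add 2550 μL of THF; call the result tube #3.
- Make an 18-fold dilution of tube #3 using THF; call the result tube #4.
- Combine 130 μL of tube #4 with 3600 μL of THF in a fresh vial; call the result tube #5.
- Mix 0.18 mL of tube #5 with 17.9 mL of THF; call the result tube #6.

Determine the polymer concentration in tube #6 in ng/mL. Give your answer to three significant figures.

0.0669 ng/mL

Step 1: 9-fold → factor 9
Step 2: 2 mL brought to 40 mL → factor 40/2 = 20
Step 3: 0.85 mL + 2550 μL = 3.4 mL total → factor 3.4/0.85 = 4
Step 4: 18-fold → factor 18
Step 5: 130 μL + 3600 μL = 3730 μL total → factor 3730/130 = 28.692
Step 6: 0.18 mL + 17.9 mL = 18.08 mL total → factor 18.08/0.18 = 100.44
Overall dilution factor = 9 × 20 × 4 × 18 × 28.692 × 100.44 = 3.735 × 10^7
Final = 2.50 mg/mL / 3.735 × 10^7 = 6.693 × 10^-8 mg/mL = 0.0669 ng/mL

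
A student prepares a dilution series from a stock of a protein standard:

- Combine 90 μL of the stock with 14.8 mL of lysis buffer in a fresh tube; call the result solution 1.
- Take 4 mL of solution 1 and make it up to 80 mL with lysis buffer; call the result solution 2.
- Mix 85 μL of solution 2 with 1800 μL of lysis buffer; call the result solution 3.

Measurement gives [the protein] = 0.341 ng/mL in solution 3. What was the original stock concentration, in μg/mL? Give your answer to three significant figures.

25.0 μg/mL

Step 1: 90 μL + 14.8 mL = 14890 μL total → factor 14890/90 = 165.44
Step 2: 4 mL brought to 80 mL → factor 80/4 = 20
Step 3: 85 μL + 1800 μL = 1885 μL total → factor 1885/85 = 22.176
Overall dilution factor = 165.44 × 20 × 22.176 = 73379
Stock = 0.341 ng/mL × 73379 = 2.502 × 10^4 ng/mL = 25.0 μg/mL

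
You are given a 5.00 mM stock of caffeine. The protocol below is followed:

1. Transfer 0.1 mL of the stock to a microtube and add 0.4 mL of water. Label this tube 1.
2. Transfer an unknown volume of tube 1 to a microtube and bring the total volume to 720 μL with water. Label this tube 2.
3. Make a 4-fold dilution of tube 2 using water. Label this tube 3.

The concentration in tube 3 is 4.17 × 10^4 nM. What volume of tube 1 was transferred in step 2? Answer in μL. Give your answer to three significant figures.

Step 1: 0.1 mL + 0.4 mL = 0.5 mL total → factor 0.5/0.1 = 5
Step 2: v brought to 720 μL → factor = 720 μL/v
Step 3: 4-fold → factor 4
Product of known-step factors = 20
Overall factor = 5.00 mM / (4.17 × 10^4 nM) = 119.9
Step-2 factor = 119.9 / 20 = 5.9952
v = 720 μL / 5.9952 = 120 μL

120 μL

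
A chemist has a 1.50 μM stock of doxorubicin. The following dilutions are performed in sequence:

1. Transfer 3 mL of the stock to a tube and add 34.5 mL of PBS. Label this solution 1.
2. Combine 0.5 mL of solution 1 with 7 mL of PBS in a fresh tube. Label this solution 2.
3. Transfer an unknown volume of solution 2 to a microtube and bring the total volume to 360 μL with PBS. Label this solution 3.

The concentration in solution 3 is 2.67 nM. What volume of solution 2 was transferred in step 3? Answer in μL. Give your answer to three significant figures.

120 μL

Step 1: 3 mL + 34.5 mL = 37.5 mL total → factor 37.5/3 = 12.5
Step 2: 0.5 mL + 7 mL = 7.5 mL total → factor 7.5/0.5 = 15
Step 3: v brought to 360 μL → factor = 360 μL/v
Product of known-step factors = 187.5
Overall factor = 1.50 μM / (2.67 nM) = 561.8
Step-3 factor = 561.8 / 187.5 = 2.9963
v = 360 μL / 2.9963 = 120 μL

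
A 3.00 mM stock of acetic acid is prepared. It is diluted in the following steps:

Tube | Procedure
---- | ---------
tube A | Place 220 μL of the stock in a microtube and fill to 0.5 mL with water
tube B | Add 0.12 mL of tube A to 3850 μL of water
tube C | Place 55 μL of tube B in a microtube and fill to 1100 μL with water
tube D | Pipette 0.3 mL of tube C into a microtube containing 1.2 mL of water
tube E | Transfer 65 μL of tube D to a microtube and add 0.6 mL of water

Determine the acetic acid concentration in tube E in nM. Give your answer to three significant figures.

39.0 nM

Step 1: 220 μL brought to 0.5 mL → factor 500/220 = 2.2727
Step 2: 0.12 mL + 3850 μL = 3.97 mL total → factor 3.97/0.12 = 33.083
Step 3: 55 μL brought to 1100 μL → factor 1100/55 = 20
Step 4: 0.3 mL + 1.2 mL = 1.5 mL total → factor 1.5/0.3 = 5
Step 5: 65 μL + 0.6 mL = 665 μL total → factor 665/65 = 10.231
Overall dilution factor = 2.2727 × 33.083 × 20 × 5 × 10.231 = 76925
Final = 3.00 mM / 76925 = 3.900 × 10^-5 mM = 39.0 nM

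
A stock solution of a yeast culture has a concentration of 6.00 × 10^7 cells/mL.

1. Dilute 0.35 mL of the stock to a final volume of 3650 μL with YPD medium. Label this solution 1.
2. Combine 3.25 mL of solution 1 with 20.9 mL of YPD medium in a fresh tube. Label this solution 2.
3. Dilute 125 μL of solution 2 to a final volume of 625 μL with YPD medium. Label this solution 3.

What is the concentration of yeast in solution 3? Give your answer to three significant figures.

Step 1: 0.35 mL brought to 3650 μL → factor 3.65/0.35 = 10.429
Step 2: 3.25 mL + 20.9 mL = 24.15 mL total → factor 24.15/3.25 = 7.4308
Step 3: 125 μL brought to 625 μL → factor 625/125 = 5
Overall dilution factor = 10.429 × 7.4308 × 5 = 387.46
Final = 6.00 × 10^7 cells/mL / 387.46 = 1.55 × 10^5 cells/mL

1.55 × 10^5 cells/mL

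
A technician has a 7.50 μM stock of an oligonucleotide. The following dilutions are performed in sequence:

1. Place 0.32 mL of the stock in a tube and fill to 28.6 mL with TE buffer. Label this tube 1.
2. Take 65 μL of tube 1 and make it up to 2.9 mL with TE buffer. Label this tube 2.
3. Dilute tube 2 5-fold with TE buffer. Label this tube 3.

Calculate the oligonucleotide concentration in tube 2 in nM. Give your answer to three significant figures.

1.88 nM

Step 1: 0.32 mL brought to 28.6 mL → factor 28.6/0.32 = 89.375
Step 2: 65 μL brought to 2.9 mL → factor 2900/65 = 44.615
Dilution factor through tube 2 = 89.375 × 44.615 = 3987.5
[tube 2] = 7.50 μM / 3987.5 = 0.001881 μM = 1.88 nM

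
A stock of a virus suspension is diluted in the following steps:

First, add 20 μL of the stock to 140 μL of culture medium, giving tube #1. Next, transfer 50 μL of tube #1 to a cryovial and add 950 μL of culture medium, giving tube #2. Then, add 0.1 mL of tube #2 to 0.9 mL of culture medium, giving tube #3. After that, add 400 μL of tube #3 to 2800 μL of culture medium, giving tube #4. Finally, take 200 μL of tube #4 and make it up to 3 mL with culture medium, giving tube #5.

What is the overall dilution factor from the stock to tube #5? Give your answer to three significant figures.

Step 1: 20 μL + 140 μL = 160 μL total → factor 160/20 = 8
Step 2: 50 μL + 950 μL = 1000 μL total → factor 1000/50 = 20
Step 3: 0.1 mL + 0.9 mL = 1 mL total → factor 1/0.1 = 10
Step 4: 400 μL + 2800 μL = 3200 μL total → factor 3200/400 = 8
Step 5: 200 μL brought to 3 mL → factor 3000/200 = 15
Overall dilution factor = 8 × 20 × 10 × 8 × 15 = 1.92 × 10^5

1.92 × 10^5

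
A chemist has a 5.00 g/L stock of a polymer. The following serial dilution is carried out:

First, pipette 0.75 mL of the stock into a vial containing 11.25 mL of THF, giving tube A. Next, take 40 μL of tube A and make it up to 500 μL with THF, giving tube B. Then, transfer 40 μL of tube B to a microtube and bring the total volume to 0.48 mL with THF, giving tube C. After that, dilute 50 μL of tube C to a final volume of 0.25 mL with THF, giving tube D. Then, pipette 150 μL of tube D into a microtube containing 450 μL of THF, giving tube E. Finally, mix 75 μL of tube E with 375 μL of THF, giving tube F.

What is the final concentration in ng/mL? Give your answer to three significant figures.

17.4 ng/mL

Step 1: 0.75 mL + 11.25 mL = 12 mL total → factor 12/0.75 = 16
Step 2: 40 μL brought to 500 μL → factor 500/40 = 12.5
Step 3: 40 μL brought to 0.48 mL → factor 480/40 = 12
Step 4: 50 μL brought to 0.25 mL → factor 250/50 = 5
Step 5: 150 μL + 450 μL = 600 μL total → factor 600/150 = 4
Step 6: 75 μL + 375 μL = 450 μL total → factor 450/75 = 6
Overall dilution factor = 16 × 12.5 × 12 × 5 × 4 × 6 = 2.88 × 10^5
Final = 5.00 g/L / 2.88 × 10^5 = 1.736 × 10^-5 g/L = 17.4 ng/mL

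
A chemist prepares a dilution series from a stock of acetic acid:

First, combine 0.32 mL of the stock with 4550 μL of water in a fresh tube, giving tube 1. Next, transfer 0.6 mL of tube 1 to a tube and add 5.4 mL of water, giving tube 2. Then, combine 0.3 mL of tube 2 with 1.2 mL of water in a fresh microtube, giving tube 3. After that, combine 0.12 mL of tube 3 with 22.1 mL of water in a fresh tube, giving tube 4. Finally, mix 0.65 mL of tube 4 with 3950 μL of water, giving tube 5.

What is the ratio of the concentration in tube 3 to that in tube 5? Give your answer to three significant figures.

1.31 × 10^3

Step 1: 0.32 mL + 4550 μL = 4.87 mL total → factor 4.87/0.32 = 15.219
Step 2: 0.6 mL + 5.4 mL = 6 mL total → factor 6/0.6 = 10
Step 3: 0.3 mL + 1.2 mL = 1.5 mL total → factor 1.5/0.3 = 5
Step 4: 0.12 mL + 22.1 mL = 22.22 mL total → factor 22.22/0.12 = 185.17
Step 5: 0.65 mL + 3950 μL = 4.6 mL total → factor 4.6/0.65 = 7.0769
Dilution factor to tube 3 = 760.94; to tube 5 = 9.9714 × 10^5
[tube 3]/[tube 5] = (factor to tube 5)/(factor to tube 3) = 9.9714 × 10^5/760.94 = 1.31 × 10^3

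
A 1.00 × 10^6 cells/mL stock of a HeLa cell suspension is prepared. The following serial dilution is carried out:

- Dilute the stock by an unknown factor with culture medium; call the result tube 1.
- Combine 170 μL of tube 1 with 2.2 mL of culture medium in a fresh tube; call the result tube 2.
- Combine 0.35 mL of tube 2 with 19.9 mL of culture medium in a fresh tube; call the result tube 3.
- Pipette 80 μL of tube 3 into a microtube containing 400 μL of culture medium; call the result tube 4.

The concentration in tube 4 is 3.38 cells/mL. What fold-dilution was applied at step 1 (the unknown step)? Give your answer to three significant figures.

61.1-fold

Step 1: unknown factor x
Step 2: 170 μL + 2.2 mL = 2370 μL total → factor 2370/170 = 13.941
Step 3: 0.35 mL + 19.9 mL = 20.25 mL total → factor 20.25/0.35 = 57.857
Step 4: 80 μL + 400 μL = 480 μL total → factor 480/80 = 6
Product of known-step factors = 4839.6
Overall factor = 1.00 × 10^6 cells/mL / (3.38 cells/mL) = 2.9586 × 10^5
x = 2.9586 × 10^5 / 4839.6 = 61.1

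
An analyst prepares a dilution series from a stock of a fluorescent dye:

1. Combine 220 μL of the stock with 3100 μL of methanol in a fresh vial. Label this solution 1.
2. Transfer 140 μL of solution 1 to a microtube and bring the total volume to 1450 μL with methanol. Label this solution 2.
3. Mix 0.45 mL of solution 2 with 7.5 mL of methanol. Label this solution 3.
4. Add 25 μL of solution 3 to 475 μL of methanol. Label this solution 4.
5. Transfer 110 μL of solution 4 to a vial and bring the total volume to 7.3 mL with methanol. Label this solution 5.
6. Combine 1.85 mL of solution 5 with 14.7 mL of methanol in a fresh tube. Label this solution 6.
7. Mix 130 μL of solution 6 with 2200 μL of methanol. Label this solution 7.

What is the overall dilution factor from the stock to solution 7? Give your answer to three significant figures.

Step 1: 220 μL + 3100 μL = 3320 μL total → factor 3320/220 = 15.091
Step 2: 140 μL brought to 1450 μL → factor 1450/140 = 10.357
Step 3: 0.45 mL + 7.5 mL = 7.95 mL total → factor 7.95/0.45 = 17.667
Step 4: 25 μL + 475 μL = 500 μL total → factor 500/25 = 20
Step 5: 110 μL brought to 7.3 mL → factor 7300/110 = 66.364
Step 6: 1.85 mL + 14.7 mL = 16.55 mL total → factor 16.55/1.85 = 8.9459
Step 7: 130 μL + 2200 μL = 2330 μL total → factor 2330/130 = 17.923
Overall dilution factor = 15.091 × 10.357 × 17.667 × 20 × 66.364 × 8.9459 × 17.923 = 5.8764 × 10^8

5.88 × 10^8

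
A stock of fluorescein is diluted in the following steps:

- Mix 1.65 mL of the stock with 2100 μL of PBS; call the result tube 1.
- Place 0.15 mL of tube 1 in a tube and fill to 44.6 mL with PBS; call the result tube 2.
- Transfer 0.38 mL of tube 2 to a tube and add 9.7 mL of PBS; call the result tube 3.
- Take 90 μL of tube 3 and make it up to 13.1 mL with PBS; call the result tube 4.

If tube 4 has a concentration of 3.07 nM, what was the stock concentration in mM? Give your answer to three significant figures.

8.01 mM

Step 1: 1.65 mL + 2100 μL = 3.75 mL total → factor 3.75/1.65 = 2.2727
Step 2: 0.15 mL brought to 44.6 mL → factor 44.6/0.15 = 297.33
Step 3: 0.38 mL + 9.7 mL = 10.08 mL total → factor 10.08/0.38 = 26.526
Step 4: 90 μL brought to 13.1 mL → factor 13100/90 = 145.56
Overall dilution factor = 2.2727 × 297.33 × 26.526 × 145.56 = 2.6091 × 10^6
Stock = 3.07 nM × 2.6091 × 10^6 = 8.010 × 10^6 nM = 8.01 mM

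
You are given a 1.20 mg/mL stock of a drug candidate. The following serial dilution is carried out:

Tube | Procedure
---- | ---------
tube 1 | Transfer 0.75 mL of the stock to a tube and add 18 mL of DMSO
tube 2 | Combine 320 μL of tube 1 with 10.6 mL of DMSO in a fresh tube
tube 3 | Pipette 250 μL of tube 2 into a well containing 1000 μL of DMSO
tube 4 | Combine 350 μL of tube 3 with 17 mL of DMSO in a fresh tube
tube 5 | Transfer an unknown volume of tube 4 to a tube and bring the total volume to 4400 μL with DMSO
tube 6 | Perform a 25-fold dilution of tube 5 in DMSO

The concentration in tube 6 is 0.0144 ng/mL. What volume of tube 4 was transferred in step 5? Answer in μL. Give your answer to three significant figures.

Step 1: 0.75 mL + 18 mL = 18.75 mL total → factor 18.75/0.75 = 25
Step 2: 320 μL + 10.6 mL = 10920 μL total → factor 10920/320 = 34.125
Step 3: 250 μL + 1000 μL = 1250 μL total → factor 1250/250 = 5
Step 4: 350 μL + 17 mL = 17350 μL total → factor 17350/350 = 49.571
Step 5: v brought to 4400 μL → factor = 4400 μL/v
Step 6: 25-fold → factor 25
Product of known-step factors = 5.2863 × 10^6
Overall factor = 1.20 mg/mL / (0.0144 ng/mL) = 8.3333 × 10^7
Step-5 factor = 8.3333 × 10^7 / 5.2863 × 10^6 = 15.764
v = 4400 μL / 15.764 = 279 μL

279 μL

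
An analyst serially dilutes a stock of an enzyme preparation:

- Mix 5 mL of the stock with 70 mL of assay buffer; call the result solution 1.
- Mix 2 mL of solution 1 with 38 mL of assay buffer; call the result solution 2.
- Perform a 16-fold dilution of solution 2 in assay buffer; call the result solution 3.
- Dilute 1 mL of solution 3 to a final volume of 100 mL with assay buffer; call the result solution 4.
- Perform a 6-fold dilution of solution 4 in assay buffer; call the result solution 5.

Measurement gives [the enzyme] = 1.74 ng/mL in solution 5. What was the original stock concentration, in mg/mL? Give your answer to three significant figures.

Step 1: 5 mL + 70 mL = 75 mL total → factor 75/5 = 15
Step 2: 2 mL + 38 mL = 40 mL total → factor 40/2 = 20
Step 3: 16-fold → factor 16
Step 4: 1 mL brought to 100 mL → factor 100/1 = 100
Step 5: 6-fold → factor 6
Overall dilution factor = 15 × 20 × 16 × 100 × 6 = 2.88 × 10^6
Stock = 1.74 ng/mL × 2.88 × 10^6 = 5.011 × 10^6 ng/mL = 5.01 mg/mL

5.01 mg/mL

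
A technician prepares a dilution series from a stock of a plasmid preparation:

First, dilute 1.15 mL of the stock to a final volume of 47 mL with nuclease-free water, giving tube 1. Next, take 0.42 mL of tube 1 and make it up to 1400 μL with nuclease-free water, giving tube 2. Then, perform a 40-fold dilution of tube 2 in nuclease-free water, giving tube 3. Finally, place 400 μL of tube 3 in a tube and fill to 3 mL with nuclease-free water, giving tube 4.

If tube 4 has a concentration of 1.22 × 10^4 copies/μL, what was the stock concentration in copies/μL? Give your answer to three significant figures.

4.99 × 10^8 copies/μL

Step 1: 1.15 mL brought to 47 mL → factor 47/1.15 = 40.87
Step 2: 0.42 mL brought to 1400 μL → factor 1.4/0.42 = 3.3333
Step 3: 40-fold → factor 40
Step 4: 400 μL brought to 3 mL → factor 3000/400 = 7.5
Overall dilution factor = 40.87 × 3.3333 × 40 × 7.5 = 40870
Stock = 1.22 × 10^4 copies/μL × 40870 = 4.99 × 10^8 copies/μL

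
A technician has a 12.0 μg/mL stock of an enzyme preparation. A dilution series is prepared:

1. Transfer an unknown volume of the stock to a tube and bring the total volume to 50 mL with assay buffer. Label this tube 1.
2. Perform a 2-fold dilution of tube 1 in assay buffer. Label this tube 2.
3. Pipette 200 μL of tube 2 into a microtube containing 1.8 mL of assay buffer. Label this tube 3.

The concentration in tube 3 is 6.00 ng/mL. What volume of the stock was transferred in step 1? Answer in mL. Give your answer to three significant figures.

Step 1: v brought to 50 mL → factor = 50 mL/v
Step 2: 2-fold → factor 2
Step 3: 200 μL + 1.8 mL = 2000 μL total → factor 2000/200 = 10
Product of known-step factors = 20
Overall factor = 12.0 μg/mL / (6.00 ng/mL) = 2000
Step-1 factor = 2000 / 20 = 100
v = 50 mL / 100 = 0.500 mL

0.500 mL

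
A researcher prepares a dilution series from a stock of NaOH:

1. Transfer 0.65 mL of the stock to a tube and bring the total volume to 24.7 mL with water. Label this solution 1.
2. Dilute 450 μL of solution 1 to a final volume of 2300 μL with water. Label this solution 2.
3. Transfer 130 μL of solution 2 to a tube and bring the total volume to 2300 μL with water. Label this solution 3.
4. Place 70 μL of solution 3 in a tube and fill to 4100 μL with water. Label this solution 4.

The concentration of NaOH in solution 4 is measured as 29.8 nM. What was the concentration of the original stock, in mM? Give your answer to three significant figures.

Step 1: 0.65 mL brought to 24.7 mL → factor 24.7/0.65 = 38
Step 2: 450 μL brought to 2300 μL → factor 2300/450 = 5.1111
Step 3: 130 μL brought to 2300 μL → factor 2300/130 = 17.692
Step 4: 70 μL brought to 4100 μL → factor 4100/70 = 58.571
Overall dilution factor = 38 × 5.1111 × 17.692 × 58.571 = 2.0127 × 10^5
Stock = 29.8 nM × 2.0127 × 10^5 = 5.998 × 10^6 nM = 6.00 mM

6.00 mM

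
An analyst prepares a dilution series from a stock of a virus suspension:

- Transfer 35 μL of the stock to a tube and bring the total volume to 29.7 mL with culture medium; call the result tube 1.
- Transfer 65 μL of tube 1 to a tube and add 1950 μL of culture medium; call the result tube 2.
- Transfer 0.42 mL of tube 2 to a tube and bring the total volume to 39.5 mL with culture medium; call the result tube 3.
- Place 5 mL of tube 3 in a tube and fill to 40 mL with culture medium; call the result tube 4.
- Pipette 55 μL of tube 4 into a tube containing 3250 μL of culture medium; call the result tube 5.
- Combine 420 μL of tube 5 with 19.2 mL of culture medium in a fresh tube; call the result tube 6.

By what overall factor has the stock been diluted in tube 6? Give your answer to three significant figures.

5.56 × 10^10

Step 1: 35 μL brought to 29.7 mL → factor 29700/35 = 848.57
Step 2: 65 μL + 1950 μL = 2015 μL total → factor 2015/65 = 31
Step 3: 0.42 mL brought to 39.5 mL → factor 39.5/0.42 = 94.048
Step 4: 5 mL brought to 40 mL → factor 40/5 = 8
Step 5: 55 μL + 3250 μL = 3305 μL total → factor 3305/55 = 60.091
Step 6: 420 μL + 19.2 mL = 19620 μL total → factor 19620/420 = 46.714
Overall dilution factor = 848.57 × 31 × 94.048 × 8 × 60.091 × 46.714 = 5.5558 × 10^10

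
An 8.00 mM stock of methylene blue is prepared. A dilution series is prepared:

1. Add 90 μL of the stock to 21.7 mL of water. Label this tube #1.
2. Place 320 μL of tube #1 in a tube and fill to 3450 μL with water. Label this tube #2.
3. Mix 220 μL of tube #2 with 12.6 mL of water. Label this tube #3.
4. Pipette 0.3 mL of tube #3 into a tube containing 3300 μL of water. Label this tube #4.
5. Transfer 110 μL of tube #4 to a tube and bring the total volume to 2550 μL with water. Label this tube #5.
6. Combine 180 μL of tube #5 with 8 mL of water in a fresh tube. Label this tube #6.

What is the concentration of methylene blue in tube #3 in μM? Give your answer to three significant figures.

Step 1: 90 μL + 21.7 mL = 21790 μL total → factor 21790/90 = 242.11
Step 2: 320 μL brought to 3450 μL → factor 3450/320 = 10.781
Step 3: 220 μL + 12.6 mL = 12820 μL total → factor 12820/220 = 58.273
Dilution factor through tube #3 = 242.11 × 10.781 × 58.273 = 1.5211 × 10^5
[tube #3] = 8.00 mM / 1.5211 × 10^5 = 5.259 × 10^-5 mM = 0.0526 μM

0.0526 μM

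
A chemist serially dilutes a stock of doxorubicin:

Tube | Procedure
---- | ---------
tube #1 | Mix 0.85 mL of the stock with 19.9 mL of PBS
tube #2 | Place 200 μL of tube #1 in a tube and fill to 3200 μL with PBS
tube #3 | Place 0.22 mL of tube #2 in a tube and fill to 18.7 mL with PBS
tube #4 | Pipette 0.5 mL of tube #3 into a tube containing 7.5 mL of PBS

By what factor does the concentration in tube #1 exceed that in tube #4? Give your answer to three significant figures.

2.18 × 10^4

Step 1: 0.85 mL + 19.9 mL = 20.75 mL total → factor 20.75/0.85 = 24.412
Step 2: 200 μL brought to 3200 μL → factor 3200/200 = 16
Step 3: 0.22 mL brought to 18.7 mL → factor 18.7/0.22 = 85
Step 4: 0.5 mL + 7.5 mL = 8 mL total → factor 8/0.5 = 16
Dilution factor to tube #1 = 24.412; to tube #4 = 5.312 × 10^5
[tube #1]/[tube #4] = (factor to tube #4)/(factor to tube #1) = 5.312 × 10^5/24.412 = 2.18 × 10^4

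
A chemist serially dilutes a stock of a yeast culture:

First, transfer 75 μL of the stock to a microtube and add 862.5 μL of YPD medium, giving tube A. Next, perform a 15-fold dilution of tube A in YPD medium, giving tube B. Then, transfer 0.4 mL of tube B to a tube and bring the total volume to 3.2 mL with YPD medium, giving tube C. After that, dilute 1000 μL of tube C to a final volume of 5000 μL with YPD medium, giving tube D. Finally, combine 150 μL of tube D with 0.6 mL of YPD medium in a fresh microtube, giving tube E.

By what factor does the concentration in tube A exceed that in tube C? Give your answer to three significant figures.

120

Step 1: 75 μL + 862.5 μL = 937.5 μL total → factor 937.5/75 = 12.5
Step 2: 15-fold → factor 15
Step 3: 0.4 mL brought to 3.2 mL → factor 3.2/0.4 = 8
Dilution factor to tube A = 12.5; to tube C = 1500
[tube A]/[tube C] = (factor to tube C)/(factor to tube A) = 1500/12.5 = 120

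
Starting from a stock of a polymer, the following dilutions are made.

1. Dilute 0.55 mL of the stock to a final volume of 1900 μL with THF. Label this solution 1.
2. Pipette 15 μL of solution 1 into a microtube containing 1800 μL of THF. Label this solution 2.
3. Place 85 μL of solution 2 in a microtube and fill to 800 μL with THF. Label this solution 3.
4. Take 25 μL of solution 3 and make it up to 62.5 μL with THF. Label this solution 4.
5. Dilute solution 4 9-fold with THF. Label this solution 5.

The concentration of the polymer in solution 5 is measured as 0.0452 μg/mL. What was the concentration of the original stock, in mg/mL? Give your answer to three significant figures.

Step 1: 0.55 mL brought to 1900 μL → factor 1.9/0.55 = 3.4545
Step 2: 15 μL + 1800 μL = 1815 μL total → factor 1815/15 = 121
Step 3: 85 μL brought to 800 μL → factor 800/85 = 9.4118
Step 4: 25 μL brought to 62.5 μL → factor 62.5/25 = 2.5
Step 5: 9-fold → factor 9
Overall dilution factor = 3.4545 × 121 × 9.4118 × 2.5 × 9 = 88518
Stock = 0.0452 μg/mL × 88518 = 4001 μg/mL = 4.00 mg/mL

4.00 mg/mL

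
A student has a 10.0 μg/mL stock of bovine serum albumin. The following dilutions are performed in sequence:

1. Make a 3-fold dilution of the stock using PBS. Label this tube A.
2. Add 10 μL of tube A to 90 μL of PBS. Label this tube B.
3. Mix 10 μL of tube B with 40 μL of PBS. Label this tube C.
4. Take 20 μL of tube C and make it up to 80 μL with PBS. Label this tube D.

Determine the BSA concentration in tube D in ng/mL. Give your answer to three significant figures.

16.7 ng/mL

Step 1: 3-fold → factor 3
Step 2: 10 μL + 90 μL = 100 μL total → factor 100/10 = 10
Step 3: 10 μL + 40 μL = 50 μL total → factor 50/10 = 5
Step 4: 20 μL brought to 80 μL → factor 80/20 = 4
Overall dilution factor = 3 × 10 × 5 × 4 = 600
Final = 10.0 μg/mL / 600 = 0.01667 μg/mL = 16.7 ng/mL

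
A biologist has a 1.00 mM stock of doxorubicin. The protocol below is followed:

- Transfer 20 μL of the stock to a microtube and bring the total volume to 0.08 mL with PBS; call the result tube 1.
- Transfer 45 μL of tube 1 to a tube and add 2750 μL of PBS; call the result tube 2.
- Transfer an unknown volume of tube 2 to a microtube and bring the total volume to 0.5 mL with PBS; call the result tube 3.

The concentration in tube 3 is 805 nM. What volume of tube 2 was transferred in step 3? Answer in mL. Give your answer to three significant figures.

Step 1: 20 μL brought to 0.08 mL → factor 80/20 = 4
Step 2: 45 μL + 2750 μL = 2795 μL total → factor 2795/45 = 62.111
Step 3: v brought to 0.5 mL → factor = 0.5 mL/v
Product of known-step factors = 248.44
Overall factor = 1.00 mM / (805 nM) = 1242.2
Step-3 factor = 1242.2 / 248.44 = 5.0001
v = 0.5 mL / 5.0001 = 0.100 mL

0.100 mL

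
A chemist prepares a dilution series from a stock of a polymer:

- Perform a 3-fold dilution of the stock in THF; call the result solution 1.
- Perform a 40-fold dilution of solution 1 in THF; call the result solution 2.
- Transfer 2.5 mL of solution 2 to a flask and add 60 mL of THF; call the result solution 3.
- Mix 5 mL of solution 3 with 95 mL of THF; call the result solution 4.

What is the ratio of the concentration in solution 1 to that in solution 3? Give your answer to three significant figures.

1.00 × 10^3

Step 1: 3-fold → factor 3
Step 2: 40-fold → factor 40
Step 3: 2.5 mL + 60 mL = 62.5 mL total → factor 62.5/2.5 = 25
Dilution factor to solution 1 = 3; to solution 3 = 3000
[solution 1]/[solution 3] = (factor to solution 3)/(factor to solution 1) = 3000/3 = 1.00 × 10^3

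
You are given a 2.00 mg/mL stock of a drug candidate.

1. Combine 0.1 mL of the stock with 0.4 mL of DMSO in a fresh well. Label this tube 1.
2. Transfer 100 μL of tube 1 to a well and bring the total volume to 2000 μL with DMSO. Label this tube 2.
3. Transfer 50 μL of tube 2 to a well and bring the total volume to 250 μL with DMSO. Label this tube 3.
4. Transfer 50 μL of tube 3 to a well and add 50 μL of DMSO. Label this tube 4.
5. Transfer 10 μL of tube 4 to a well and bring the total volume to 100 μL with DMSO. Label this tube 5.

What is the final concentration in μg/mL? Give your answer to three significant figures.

Step 1: 0.1 mL + 0.4 mL = 0.5 mL total → factor 0.5/0.1 = 5
Step 2: 100 μL brought to 2000 μL → factor 2000/100 = 20
Step 3: 50 μL brought to 250 μL → factor 250/50 = 5
Step 4: 50 μL + 50 μL = 100 μL total → factor 100/50 = 2
Step 5: 10 μL brought to 100 μL → factor 100/10 = 10
Overall dilution factor = 5 × 20 × 5 × 2 × 10 = 10000
Final = 2.00 mg/mL / 10000 = 0.0002000 mg/mL = 0.200 μg/mL

0.200 μg/mL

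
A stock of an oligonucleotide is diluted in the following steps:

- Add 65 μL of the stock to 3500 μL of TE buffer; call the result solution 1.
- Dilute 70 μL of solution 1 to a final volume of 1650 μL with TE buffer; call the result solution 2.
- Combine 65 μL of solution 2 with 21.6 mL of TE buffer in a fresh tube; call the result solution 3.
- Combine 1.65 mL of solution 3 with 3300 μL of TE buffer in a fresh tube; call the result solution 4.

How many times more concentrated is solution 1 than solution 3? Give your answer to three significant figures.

7.86 × 10^3

Step 1: 65 μL + 3500 μL = 3565 μL total → factor 3565/65 = 54.846
Step 2: 70 μL brought to 1650 μL → factor 1650/70 = 23.571
Step 3: 65 μL + 21.6 mL = 21665 μL total → factor 21665/65 = 333.31
Dilution factor to solution 1 = 54.846; to solution 3 = 4.309 × 10^5
[solution 1]/[solution 3] = (factor to solution 3)/(factor to solution 1) = 4.309 × 10^5/54.846 = 7.86 × 10^3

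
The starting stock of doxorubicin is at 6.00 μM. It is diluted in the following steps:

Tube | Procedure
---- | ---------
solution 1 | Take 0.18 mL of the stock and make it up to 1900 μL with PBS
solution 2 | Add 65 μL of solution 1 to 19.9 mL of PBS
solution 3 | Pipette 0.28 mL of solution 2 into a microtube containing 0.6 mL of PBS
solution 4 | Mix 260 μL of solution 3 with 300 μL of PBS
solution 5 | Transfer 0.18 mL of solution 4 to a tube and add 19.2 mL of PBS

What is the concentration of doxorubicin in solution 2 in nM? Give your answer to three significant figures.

Step 1: 0.18 mL brought to 1900 μL → factor 1.9/0.18 = 10.556
Step 2: 65 μL + 19.9 mL = 19965 μL total → factor 19965/65 = 307.15
Dilution factor through solution 2 = 10.556 × 307.15 = 3242.2
[solution 2] = 6.00 μM / 3242.2 = 0.001851 μM = 1.85 nM

1.85 nM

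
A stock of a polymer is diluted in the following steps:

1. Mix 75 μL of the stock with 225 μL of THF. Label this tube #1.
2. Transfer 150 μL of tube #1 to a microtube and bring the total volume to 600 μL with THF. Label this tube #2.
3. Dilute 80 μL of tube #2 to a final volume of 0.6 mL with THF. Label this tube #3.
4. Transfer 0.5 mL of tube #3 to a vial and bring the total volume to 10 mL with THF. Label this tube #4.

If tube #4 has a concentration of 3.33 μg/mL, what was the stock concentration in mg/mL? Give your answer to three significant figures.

Step 1: 75 μL + 225 μL = 300 μL total → factor 300/75 = 4
Step 2: 150 μL brought to 600 μL → factor 600/150 = 4
Step 3: 80 μL brought to 0.6 mL → factor 600/80 = 7.5
Step 4: 0.5 mL brought to 10 mL → factor 10/0.5 = 20
Overall dilution factor = 4 × 4 × 7.5 × 20 = 2400
Stock = 3.33 μg/mL × 2400 = 7992 μg/mL = 7.99 mg/mL

7.99 mg/mL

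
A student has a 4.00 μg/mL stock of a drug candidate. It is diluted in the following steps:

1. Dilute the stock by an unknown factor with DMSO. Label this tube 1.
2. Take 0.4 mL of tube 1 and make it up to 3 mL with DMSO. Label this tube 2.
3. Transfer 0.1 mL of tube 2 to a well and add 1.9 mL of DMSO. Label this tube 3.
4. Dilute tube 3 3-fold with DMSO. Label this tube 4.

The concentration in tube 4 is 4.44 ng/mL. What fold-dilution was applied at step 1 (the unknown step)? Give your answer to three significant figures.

Step 1: unknown factor x
Step 2: 0.4 mL brought to 3 mL → factor 3/0.4 = 7.5
Step 3: 0.1 mL + 1.9 mL = 2 mL total → factor 2/0.1 = 20
Step 4: 3-fold → factor 3
Product of known-step factors = 450
Overall factor = 4.00 μg/mL / (4.44 ng/mL) = 900.9
x = 900.9 / 450 = 2.00

2.00-fold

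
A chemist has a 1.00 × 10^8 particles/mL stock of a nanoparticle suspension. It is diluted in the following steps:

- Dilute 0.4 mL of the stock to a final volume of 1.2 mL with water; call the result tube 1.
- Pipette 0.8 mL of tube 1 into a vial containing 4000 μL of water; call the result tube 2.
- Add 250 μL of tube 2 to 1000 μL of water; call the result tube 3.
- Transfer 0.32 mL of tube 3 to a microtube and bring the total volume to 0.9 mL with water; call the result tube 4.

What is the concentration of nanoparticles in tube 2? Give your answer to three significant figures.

Step 1: 0.4 mL brought to 1.2 mL → factor 1.2/0.4 = 3
Step 2: 0.8 mL + 4000 μL = 4.8 mL total → factor 4.8/0.8 = 6
Dilution factor through tube 2 = 3 × 6 = 18
[tube 2] = 1.00 × 10^8 particles/mL / 18 = 5.56 × 10^6 particles/mL

5.56 × 10^6 particles/mL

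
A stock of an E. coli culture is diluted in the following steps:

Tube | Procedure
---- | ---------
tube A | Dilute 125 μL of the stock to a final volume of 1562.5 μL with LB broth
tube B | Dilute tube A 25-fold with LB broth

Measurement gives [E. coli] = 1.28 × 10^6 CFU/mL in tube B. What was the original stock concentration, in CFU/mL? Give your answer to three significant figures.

Step 1: 125 μL brought to 1562.5 μL → factor 1562.5/125 = 12.5
Step 2: 25-fold → factor 25
Overall dilution factor = 12.5 × 25 = 312.5
Stock = 1.28 × 10^6 CFU/mL × 312.5 = 4.00 × 10^8 CFU/mL

4.00 × 10^8 CFU/mL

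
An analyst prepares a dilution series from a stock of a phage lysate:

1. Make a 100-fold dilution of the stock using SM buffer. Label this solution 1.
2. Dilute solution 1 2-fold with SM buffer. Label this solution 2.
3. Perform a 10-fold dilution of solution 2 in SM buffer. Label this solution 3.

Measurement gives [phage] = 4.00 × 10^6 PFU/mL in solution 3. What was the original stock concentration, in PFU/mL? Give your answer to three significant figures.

Step 1: 100-fold → factor 100
Step 2: 2-fold → factor 2
Step 3: 10-fold → factor 10
Overall dilution factor = 100 × 2 × 10 = 2000
Stock = 4.00 × 10^6 PFU/mL × 2000 = 8.00 × 10^9 PFU/mL

8.00 × 10^9 PFU/mL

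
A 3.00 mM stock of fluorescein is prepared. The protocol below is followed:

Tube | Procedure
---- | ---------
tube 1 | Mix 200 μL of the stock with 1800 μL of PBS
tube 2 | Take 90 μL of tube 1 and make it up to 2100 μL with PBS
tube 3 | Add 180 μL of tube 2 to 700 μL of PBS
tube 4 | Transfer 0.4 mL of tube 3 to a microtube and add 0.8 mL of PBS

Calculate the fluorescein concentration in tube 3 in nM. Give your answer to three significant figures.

Step 1: 200 μL + 1800 μL = 2000 μL total → factor 2000/200 = 10
Step 2: 90 μL brought to 2100 μL → factor 2100/90 = 23.333
Step 3: 180 μL + 700 μL = 880 μL total → factor 880/180 = 4.8889
Dilution factor through tube 3 = 10 × 23.333 × 4.8889 = 1140.7
[tube 3] = 3.00 mM / 1140.7 = 0.002630 mM = 2.63 × 10^3 nM

2.63 × 10^3 nM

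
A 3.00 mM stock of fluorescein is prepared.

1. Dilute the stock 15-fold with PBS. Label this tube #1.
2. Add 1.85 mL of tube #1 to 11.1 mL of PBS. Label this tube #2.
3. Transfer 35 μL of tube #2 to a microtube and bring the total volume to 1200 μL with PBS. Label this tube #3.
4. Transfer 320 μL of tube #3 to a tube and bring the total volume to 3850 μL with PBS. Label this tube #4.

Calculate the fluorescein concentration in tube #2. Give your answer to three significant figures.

0.0286 mM

Step 1: 15-fold → factor 15
Step 2: 1.85 mL + 11.1 mL = 12.95 mL total → factor 12.95/1.85 = 7
Dilution factor through tube #2 = 15 × 7 = 105
[tube #2] = 3.00 mM / 105 = 0.0286 mM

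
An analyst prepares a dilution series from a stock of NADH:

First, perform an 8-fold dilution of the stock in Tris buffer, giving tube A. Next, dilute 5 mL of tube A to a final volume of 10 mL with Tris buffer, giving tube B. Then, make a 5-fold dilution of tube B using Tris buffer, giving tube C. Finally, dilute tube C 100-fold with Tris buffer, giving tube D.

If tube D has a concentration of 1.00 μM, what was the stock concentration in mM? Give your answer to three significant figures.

Step 1: 8-fold → factor 8
Step 2: 5 mL brought to 10 mL → factor 10/5 = 2
Step 3: 5-fold → factor 5
Step 4: 100-fold → factor 100
Overall dilution factor = 8 × 2 × 5 × 100 = 8000
Stock = 1.00 μM × 8000 = 8000 μM = 8.00 mM

8.00 mM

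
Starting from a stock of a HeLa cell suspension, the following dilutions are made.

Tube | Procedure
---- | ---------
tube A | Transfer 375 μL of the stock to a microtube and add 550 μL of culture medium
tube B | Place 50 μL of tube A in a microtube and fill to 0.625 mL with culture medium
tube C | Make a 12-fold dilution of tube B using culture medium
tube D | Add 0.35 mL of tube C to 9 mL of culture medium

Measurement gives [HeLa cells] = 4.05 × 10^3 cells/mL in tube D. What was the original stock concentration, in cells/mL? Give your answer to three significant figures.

4.00 × 10^7 cells/mL

Step 1: 375 μL + 550 μL = 925 μL total → factor 925/375 = 2.4667
Step 2: 50 μL brought to 0.625 mL → factor 625/50 = 12.5
Step 3: 12-fold → factor 12
Step 4: 0.35 mL + 9 mL = 9.35 mL total → factor 9.35/0.35 = 26.714
Overall dilution factor = 2.4667 × 12.5 × 12 × 26.714 = 9884.3
Stock = 4.05 × 10^3 cells/mL × 9884.3 = 4.00 × 10^7 cells/mL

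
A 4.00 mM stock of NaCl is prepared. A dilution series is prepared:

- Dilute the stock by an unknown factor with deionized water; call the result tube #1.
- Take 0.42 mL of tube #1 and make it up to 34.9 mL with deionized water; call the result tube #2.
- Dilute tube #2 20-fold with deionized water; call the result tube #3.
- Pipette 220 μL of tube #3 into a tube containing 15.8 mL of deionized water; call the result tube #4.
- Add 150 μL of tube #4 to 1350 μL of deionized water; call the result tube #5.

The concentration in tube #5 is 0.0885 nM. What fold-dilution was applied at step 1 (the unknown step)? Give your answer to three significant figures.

37.3-fold

Step 1: unknown factor x
Step 2: 0.42 mL brought to 34.9 mL → factor 34.9/0.42 = 83.095
Step 3: 20-fold → factor 20
Step 4: 220 μL + 15.8 mL = 16020 μL total → factor 16020/220 = 72.818
Step 5: 150 μL + 1350 μL = 1500 μL total → factor 1500/150 = 10
Product of known-step factors = 1.2102 × 10^6
Overall factor = 4.00 mM / (0.0885 nM) = 4.5198 × 10^7
x = 4.5198 × 10^7 / 1.2102 × 10^6 = 37.3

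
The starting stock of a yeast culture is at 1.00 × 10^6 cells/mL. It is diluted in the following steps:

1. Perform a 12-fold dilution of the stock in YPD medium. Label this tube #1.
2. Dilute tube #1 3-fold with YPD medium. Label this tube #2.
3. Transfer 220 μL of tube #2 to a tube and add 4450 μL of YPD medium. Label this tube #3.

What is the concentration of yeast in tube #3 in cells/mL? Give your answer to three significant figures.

1.31 × 10^3 cells/mL

Step 1: 12-fold → factor 12
Step 2: 3-fold → factor 3
Step 3: 220 μL + 4450 μL = 4670 μL total → factor 4670/220 = 21.227
Overall dilution factor = 12 × 3 × 21.227 = 764.18
Final = 1.00 × 10^6 cells/mL / 764.18 = 1.31 × 10^3 cells/mL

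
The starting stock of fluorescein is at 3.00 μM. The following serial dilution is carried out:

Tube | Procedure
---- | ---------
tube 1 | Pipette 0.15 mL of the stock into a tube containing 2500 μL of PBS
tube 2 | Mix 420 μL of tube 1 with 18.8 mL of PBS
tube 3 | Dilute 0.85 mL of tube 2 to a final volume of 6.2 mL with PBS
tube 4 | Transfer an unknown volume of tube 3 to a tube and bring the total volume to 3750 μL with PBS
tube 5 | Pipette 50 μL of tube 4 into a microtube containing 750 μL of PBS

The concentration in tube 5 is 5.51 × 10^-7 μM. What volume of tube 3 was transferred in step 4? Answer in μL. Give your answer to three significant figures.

Step 1: 0.15 mL + 2500 μL = 2.65 mL total → factor 2.65/0.15 = 17.667
Step 2: 420 μL + 18.8 mL = 19220 μL total → factor 19220/420 = 45.762
Step 3: 0.85 mL brought to 6.2 mL → factor 6.2/0.85 = 7.2941
Step 4: v brought to 3750 μL → factor = 3750 μL/v
Step 5: 50 μL + 750 μL = 800 μL total → factor 800/50 = 16
Product of known-step factors = 94352
Overall factor = 3.00 μM / (5.51 × 10^-7 μM) = 5.4446 × 10^6
Step-4 factor = 5.4446 × 10^6 / 94352 = 57.706
v = 3750 μL / 57.706 = 65.0 μL

65.0 μL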